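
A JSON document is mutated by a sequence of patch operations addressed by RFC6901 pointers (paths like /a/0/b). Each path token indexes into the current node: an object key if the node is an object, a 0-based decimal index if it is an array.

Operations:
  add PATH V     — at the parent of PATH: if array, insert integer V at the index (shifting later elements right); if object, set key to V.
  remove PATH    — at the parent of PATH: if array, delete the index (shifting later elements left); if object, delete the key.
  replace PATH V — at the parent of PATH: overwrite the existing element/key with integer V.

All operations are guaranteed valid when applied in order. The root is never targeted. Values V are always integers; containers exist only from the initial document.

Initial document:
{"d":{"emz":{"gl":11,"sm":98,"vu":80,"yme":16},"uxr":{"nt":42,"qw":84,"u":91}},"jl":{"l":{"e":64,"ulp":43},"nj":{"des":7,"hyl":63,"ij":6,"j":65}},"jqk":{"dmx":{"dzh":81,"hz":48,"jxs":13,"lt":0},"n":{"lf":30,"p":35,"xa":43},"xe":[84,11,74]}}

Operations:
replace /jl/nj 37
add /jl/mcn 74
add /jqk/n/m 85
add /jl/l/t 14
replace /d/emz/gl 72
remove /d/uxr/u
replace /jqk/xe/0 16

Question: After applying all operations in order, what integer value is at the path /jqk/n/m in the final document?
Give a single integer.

After op 1 (replace /jl/nj 37): {"d":{"emz":{"gl":11,"sm":98,"vu":80,"yme":16},"uxr":{"nt":42,"qw":84,"u":91}},"jl":{"l":{"e":64,"ulp":43},"nj":37},"jqk":{"dmx":{"dzh":81,"hz":48,"jxs":13,"lt":0},"n":{"lf":30,"p":35,"xa":43},"xe":[84,11,74]}}
After op 2 (add /jl/mcn 74): {"d":{"emz":{"gl":11,"sm":98,"vu":80,"yme":16},"uxr":{"nt":42,"qw":84,"u":91}},"jl":{"l":{"e":64,"ulp":43},"mcn":74,"nj":37},"jqk":{"dmx":{"dzh":81,"hz":48,"jxs":13,"lt":0},"n":{"lf":30,"p":35,"xa":43},"xe":[84,11,74]}}
After op 3 (add /jqk/n/m 85): {"d":{"emz":{"gl":11,"sm":98,"vu":80,"yme":16},"uxr":{"nt":42,"qw":84,"u":91}},"jl":{"l":{"e":64,"ulp":43},"mcn":74,"nj":37},"jqk":{"dmx":{"dzh":81,"hz":48,"jxs":13,"lt":0},"n":{"lf":30,"m":85,"p":35,"xa":43},"xe":[84,11,74]}}
After op 4 (add /jl/l/t 14): {"d":{"emz":{"gl":11,"sm":98,"vu":80,"yme":16},"uxr":{"nt":42,"qw":84,"u":91}},"jl":{"l":{"e":64,"t":14,"ulp":43},"mcn":74,"nj":37},"jqk":{"dmx":{"dzh":81,"hz":48,"jxs":13,"lt":0},"n":{"lf":30,"m":85,"p":35,"xa":43},"xe":[84,11,74]}}
After op 5 (replace /d/emz/gl 72): {"d":{"emz":{"gl":72,"sm":98,"vu":80,"yme":16},"uxr":{"nt":42,"qw":84,"u":91}},"jl":{"l":{"e":64,"t":14,"ulp":43},"mcn":74,"nj":37},"jqk":{"dmx":{"dzh":81,"hz":48,"jxs":13,"lt":0},"n":{"lf":30,"m":85,"p":35,"xa":43},"xe":[84,11,74]}}
After op 6 (remove /d/uxr/u): {"d":{"emz":{"gl":72,"sm":98,"vu":80,"yme":16},"uxr":{"nt":42,"qw":84}},"jl":{"l":{"e":64,"t":14,"ulp":43},"mcn":74,"nj":37},"jqk":{"dmx":{"dzh":81,"hz":48,"jxs":13,"lt":0},"n":{"lf":30,"m":85,"p":35,"xa":43},"xe":[84,11,74]}}
After op 7 (replace /jqk/xe/0 16): {"d":{"emz":{"gl":72,"sm":98,"vu":80,"yme":16},"uxr":{"nt":42,"qw":84}},"jl":{"l":{"e":64,"t":14,"ulp":43},"mcn":74,"nj":37},"jqk":{"dmx":{"dzh":81,"hz":48,"jxs":13,"lt":0},"n":{"lf":30,"m":85,"p":35,"xa":43},"xe":[16,11,74]}}
Value at /jqk/n/m: 85

Answer: 85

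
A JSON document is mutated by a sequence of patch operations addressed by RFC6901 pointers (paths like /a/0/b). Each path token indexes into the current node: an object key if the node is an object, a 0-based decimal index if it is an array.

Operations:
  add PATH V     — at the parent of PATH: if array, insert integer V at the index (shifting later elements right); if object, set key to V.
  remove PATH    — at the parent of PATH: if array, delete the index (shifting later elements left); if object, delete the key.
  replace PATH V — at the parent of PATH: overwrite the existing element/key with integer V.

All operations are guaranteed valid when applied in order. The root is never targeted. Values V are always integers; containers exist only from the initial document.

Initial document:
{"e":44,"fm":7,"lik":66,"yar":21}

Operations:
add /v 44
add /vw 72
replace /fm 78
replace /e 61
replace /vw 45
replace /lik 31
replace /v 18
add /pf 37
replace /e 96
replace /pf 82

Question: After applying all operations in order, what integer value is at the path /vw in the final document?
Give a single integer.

After op 1 (add /v 44): {"e":44,"fm":7,"lik":66,"v":44,"yar":21}
After op 2 (add /vw 72): {"e":44,"fm":7,"lik":66,"v":44,"vw":72,"yar":21}
After op 3 (replace /fm 78): {"e":44,"fm":78,"lik":66,"v":44,"vw":72,"yar":21}
After op 4 (replace /e 61): {"e":61,"fm":78,"lik":66,"v":44,"vw":72,"yar":21}
After op 5 (replace /vw 45): {"e":61,"fm":78,"lik":66,"v":44,"vw":45,"yar":21}
After op 6 (replace /lik 31): {"e":61,"fm":78,"lik":31,"v":44,"vw":45,"yar":21}
After op 7 (replace /v 18): {"e":61,"fm":78,"lik":31,"v":18,"vw":45,"yar":21}
After op 8 (add /pf 37): {"e":61,"fm":78,"lik":31,"pf":37,"v":18,"vw":45,"yar":21}
After op 9 (replace /e 96): {"e":96,"fm":78,"lik":31,"pf":37,"v":18,"vw":45,"yar":21}
After op 10 (replace /pf 82): {"e":96,"fm":78,"lik":31,"pf":82,"v":18,"vw":45,"yar":21}
Value at /vw: 45

Answer: 45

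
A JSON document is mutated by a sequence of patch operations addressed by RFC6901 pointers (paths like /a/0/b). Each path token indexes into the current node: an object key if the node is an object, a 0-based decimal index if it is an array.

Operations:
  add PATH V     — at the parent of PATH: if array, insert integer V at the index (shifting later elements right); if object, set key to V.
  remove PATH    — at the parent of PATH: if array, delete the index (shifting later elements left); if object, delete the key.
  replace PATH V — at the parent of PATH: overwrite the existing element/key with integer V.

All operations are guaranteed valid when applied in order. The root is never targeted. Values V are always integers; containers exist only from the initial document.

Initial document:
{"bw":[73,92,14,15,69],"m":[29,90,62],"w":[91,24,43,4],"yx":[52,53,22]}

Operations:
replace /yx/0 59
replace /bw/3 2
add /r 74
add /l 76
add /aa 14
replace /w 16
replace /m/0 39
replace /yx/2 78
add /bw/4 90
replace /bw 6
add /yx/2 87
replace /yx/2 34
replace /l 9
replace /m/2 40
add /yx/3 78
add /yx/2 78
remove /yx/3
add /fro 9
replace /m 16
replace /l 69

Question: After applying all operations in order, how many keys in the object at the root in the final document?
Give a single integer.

Answer: 8

Derivation:
After op 1 (replace /yx/0 59): {"bw":[73,92,14,15,69],"m":[29,90,62],"w":[91,24,43,4],"yx":[59,53,22]}
After op 2 (replace /bw/3 2): {"bw":[73,92,14,2,69],"m":[29,90,62],"w":[91,24,43,4],"yx":[59,53,22]}
After op 3 (add /r 74): {"bw":[73,92,14,2,69],"m":[29,90,62],"r":74,"w":[91,24,43,4],"yx":[59,53,22]}
After op 4 (add /l 76): {"bw":[73,92,14,2,69],"l":76,"m":[29,90,62],"r":74,"w":[91,24,43,4],"yx":[59,53,22]}
After op 5 (add /aa 14): {"aa":14,"bw":[73,92,14,2,69],"l":76,"m":[29,90,62],"r":74,"w":[91,24,43,4],"yx":[59,53,22]}
After op 6 (replace /w 16): {"aa":14,"bw":[73,92,14,2,69],"l":76,"m":[29,90,62],"r":74,"w":16,"yx":[59,53,22]}
After op 7 (replace /m/0 39): {"aa":14,"bw":[73,92,14,2,69],"l":76,"m":[39,90,62],"r":74,"w":16,"yx":[59,53,22]}
After op 8 (replace /yx/2 78): {"aa":14,"bw":[73,92,14,2,69],"l":76,"m":[39,90,62],"r":74,"w":16,"yx":[59,53,78]}
After op 9 (add /bw/4 90): {"aa":14,"bw":[73,92,14,2,90,69],"l":76,"m":[39,90,62],"r":74,"w":16,"yx":[59,53,78]}
After op 10 (replace /bw 6): {"aa":14,"bw":6,"l":76,"m":[39,90,62],"r":74,"w":16,"yx":[59,53,78]}
After op 11 (add /yx/2 87): {"aa":14,"bw":6,"l":76,"m":[39,90,62],"r":74,"w":16,"yx":[59,53,87,78]}
After op 12 (replace /yx/2 34): {"aa":14,"bw":6,"l":76,"m":[39,90,62],"r":74,"w":16,"yx":[59,53,34,78]}
After op 13 (replace /l 9): {"aa":14,"bw":6,"l":9,"m":[39,90,62],"r":74,"w":16,"yx":[59,53,34,78]}
After op 14 (replace /m/2 40): {"aa":14,"bw":6,"l":9,"m":[39,90,40],"r":74,"w":16,"yx":[59,53,34,78]}
After op 15 (add /yx/3 78): {"aa":14,"bw":6,"l":9,"m":[39,90,40],"r":74,"w":16,"yx":[59,53,34,78,78]}
After op 16 (add /yx/2 78): {"aa":14,"bw":6,"l":9,"m":[39,90,40],"r":74,"w":16,"yx":[59,53,78,34,78,78]}
After op 17 (remove /yx/3): {"aa":14,"bw":6,"l":9,"m":[39,90,40],"r":74,"w":16,"yx":[59,53,78,78,78]}
After op 18 (add /fro 9): {"aa":14,"bw":6,"fro":9,"l":9,"m":[39,90,40],"r":74,"w":16,"yx":[59,53,78,78,78]}
After op 19 (replace /m 16): {"aa":14,"bw":6,"fro":9,"l":9,"m":16,"r":74,"w":16,"yx":[59,53,78,78,78]}
After op 20 (replace /l 69): {"aa":14,"bw":6,"fro":9,"l":69,"m":16,"r":74,"w":16,"yx":[59,53,78,78,78]}
Size at the root: 8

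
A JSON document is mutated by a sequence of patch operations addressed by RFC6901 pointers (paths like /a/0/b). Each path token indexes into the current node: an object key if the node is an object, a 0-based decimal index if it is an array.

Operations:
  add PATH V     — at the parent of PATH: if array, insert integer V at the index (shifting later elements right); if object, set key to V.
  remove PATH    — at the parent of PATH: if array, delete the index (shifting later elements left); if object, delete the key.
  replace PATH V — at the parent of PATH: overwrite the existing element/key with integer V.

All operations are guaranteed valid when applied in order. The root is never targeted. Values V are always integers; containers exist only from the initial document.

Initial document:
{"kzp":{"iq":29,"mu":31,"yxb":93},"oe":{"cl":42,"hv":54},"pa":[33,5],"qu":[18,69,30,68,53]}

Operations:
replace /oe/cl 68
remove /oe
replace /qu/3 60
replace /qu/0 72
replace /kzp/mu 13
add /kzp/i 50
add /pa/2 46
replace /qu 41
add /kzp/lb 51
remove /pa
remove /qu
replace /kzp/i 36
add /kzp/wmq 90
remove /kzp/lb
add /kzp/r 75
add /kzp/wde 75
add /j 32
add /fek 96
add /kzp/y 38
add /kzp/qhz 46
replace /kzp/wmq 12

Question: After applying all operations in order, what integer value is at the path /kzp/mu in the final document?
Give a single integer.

Answer: 13

Derivation:
After op 1 (replace /oe/cl 68): {"kzp":{"iq":29,"mu":31,"yxb":93},"oe":{"cl":68,"hv":54},"pa":[33,5],"qu":[18,69,30,68,53]}
After op 2 (remove /oe): {"kzp":{"iq":29,"mu":31,"yxb":93},"pa":[33,5],"qu":[18,69,30,68,53]}
After op 3 (replace /qu/3 60): {"kzp":{"iq":29,"mu":31,"yxb":93},"pa":[33,5],"qu":[18,69,30,60,53]}
After op 4 (replace /qu/0 72): {"kzp":{"iq":29,"mu":31,"yxb":93},"pa":[33,5],"qu":[72,69,30,60,53]}
After op 5 (replace /kzp/mu 13): {"kzp":{"iq":29,"mu":13,"yxb":93},"pa":[33,5],"qu":[72,69,30,60,53]}
After op 6 (add /kzp/i 50): {"kzp":{"i":50,"iq":29,"mu":13,"yxb":93},"pa":[33,5],"qu":[72,69,30,60,53]}
After op 7 (add /pa/2 46): {"kzp":{"i":50,"iq":29,"mu":13,"yxb":93},"pa":[33,5,46],"qu":[72,69,30,60,53]}
After op 8 (replace /qu 41): {"kzp":{"i":50,"iq":29,"mu":13,"yxb":93},"pa":[33,5,46],"qu":41}
After op 9 (add /kzp/lb 51): {"kzp":{"i":50,"iq":29,"lb":51,"mu":13,"yxb":93},"pa":[33,5,46],"qu":41}
After op 10 (remove /pa): {"kzp":{"i":50,"iq":29,"lb":51,"mu":13,"yxb":93},"qu":41}
After op 11 (remove /qu): {"kzp":{"i":50,"iq":29,"lb":51,"mu":13,"yxb":93}}
After op 12 (replace /kzp/i 36): {"kzp":{"i":36,"iq":29,"lb":51,"mu":13,"yxb":93}}
After op 13 (add /kzp/wmq 90): {"kzp":{"i":36,"iq":29,"lb":51,"mu":13,"wmq":90,"yxb":93}}
After op 14 (remove /kzp/lb): {"kzp":{"i":36,"iq":29,"mu":13,"wmq":90,"yxb":93}}
After op 15 (add /kzp/r 75): {"kzp":{"i":36,"iq":29,"mu":13,"r":75,"wmq":90,"yxb":93}}
After op 16 (add /kzp/wde 75): {"kzp":{"i":36,"iq":29,"mu":13,"r":75,"wde":75,"wmq":90,"yxb":93}}
After op 17 (add /j 32): {"j":32,"kzp":{"i":36,"iq":29,"mu":13,"r":75,"wde":75,"wmq":90,"yxb":93}}
After op 18 (add /fek 96): {"fek":96,"j":32,"kzp":{"i":36,"iq":29,"mu":13,"r":75,"wde":75,"wmq":90,"yxb":93}}
After op 19 (add /kzp/y 38): {"fek":96,"j":32,"kzp":{"i":36,"iq":29,"mu":13,"r":75,"wde":75,"wmq":90,"y":38,"yxb":93}}
After op 20 (add /kzp/qhz 46): {"fek":96,"j":32,"kzp":{"i":36,"iq":29,"mu":13,"qhz":46,"r":75,"wde":75,"wmq":90,"y":38,"yxb":93}}
After op 21 (replace /kzp/wmq 12): {"fek":96,"j":32,"kzp":{"i":36,"iq":29,"mu":13,"qhz":46,"r":75,"wde":75,"wmq":12,"y":38,"yxb":93}}
Value at /kzp/mu: 13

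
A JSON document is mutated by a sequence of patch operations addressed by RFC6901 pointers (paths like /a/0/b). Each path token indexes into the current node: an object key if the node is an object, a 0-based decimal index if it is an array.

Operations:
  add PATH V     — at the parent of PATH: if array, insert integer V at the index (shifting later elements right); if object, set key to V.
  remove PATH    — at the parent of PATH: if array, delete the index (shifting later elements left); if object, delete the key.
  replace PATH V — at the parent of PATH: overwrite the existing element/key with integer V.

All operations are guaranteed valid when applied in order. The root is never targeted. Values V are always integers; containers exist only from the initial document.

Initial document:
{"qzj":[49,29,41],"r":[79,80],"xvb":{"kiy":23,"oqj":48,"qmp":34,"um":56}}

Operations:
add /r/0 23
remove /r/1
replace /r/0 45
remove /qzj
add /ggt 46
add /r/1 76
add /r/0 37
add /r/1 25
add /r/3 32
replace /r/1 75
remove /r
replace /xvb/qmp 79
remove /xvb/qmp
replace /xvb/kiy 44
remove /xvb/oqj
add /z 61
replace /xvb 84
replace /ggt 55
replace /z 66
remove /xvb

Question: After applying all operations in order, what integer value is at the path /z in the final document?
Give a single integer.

After op 1 (add /r/0 23): {"qzj":[49,29,41],"r":[23,79,80],"xvb":{"kiy":23,"oqj":48,"qmp":34,"um":56}}
After op 2 (remove /r/1): {"qzj":[49,29,41],"r":[23,80],"xvb":{"kiy":23,"oqj":48,"qmp":34,"um":56}}
After op 3 (replace /r/0 45): {"qzj":[49,29,41],"r":[45,80],"xvb":{"kiy":23,"oqj":48,"qmp":34,"um":56}}
After op 4 (remove /qzj): {"r":[45,80],"xvb":{"kiy":23,"oqj":48,"qmp":34,"um":56}}
After op 5 (add /ggt 46): {"ggt":46,"r":[45,80],"xvb":{"kiy":23,"oqj":48,"qmp":34,"um":56}}
After op 6 (add /r/1 76): {"ggt":46,"r":[45,76,80],"xvb":{"kiy":23,"oqj":48,"qmp":34,"um":56}}
After op 7 (add /r/0 37): {"ggt":46,"r":[37,45,76,80],"xvb":{"kiy":23,"oqj":48,"qmp":34,"um":56}}
After op 8 (add /r/1 25): {"ggt":46,"r":[37,25,45,76,80],"xvb":{"kiy":23,"oqj":48,"qmp":34,"um":56}}
After op 9 (add /r/3 32): {"ggt":46,"r":[37,25,45,32,76,80],"xvb":{"kiy":23,"oqj":48,"qmp":34,"um":56}}
After op 10 (replace /r/1 75): {"ggt":46,"r":[37,75,45,32,76,80],"xvb":{"kiy":23,"oqj":48,"qmp":34,"um":56}}
After op 11 (remove /r): {"ggt":46,"xvb":{"kiy":23,"oqj":48,"qmp":34,"um":56}}
After op 12 (replace /xvb/qmp 79): {"ggt":46,"xvb":{"kiy":23,"oqj":48,"qmp":79,"um":56}}
After op 13 (remove /xvb/qmp): {"ggt":46,"xvb":{"kiy":23,"oqj":48,"um":56}}
After op 14 (replace /xvb/kiy 44): {"ggt":46,"xvb":{"kiy":44,"oqj":48,"um":56}}
After op 15 (remove /xvb/oqj): {"ggt":46,"xvb":{"kiy":44,"um":56}}
After op 16 (add /z 61): {"ggt":46,"xvb":{"kiy":44,"um":56},"z":61}
After op 17 (replace /xvb 84): {"ggt":46,"xvb":84,"z":61}
After op 18 (replace /ggt 55): {"ggt":55,"xvb":84,"z":61}
After op 19 (replace /z 66): {"ggt":55,"xvb":84,"z":66}
After op 20 (remove /xvb): {"ggt":55,"z":66}
Value at /z: 66

Answer: 66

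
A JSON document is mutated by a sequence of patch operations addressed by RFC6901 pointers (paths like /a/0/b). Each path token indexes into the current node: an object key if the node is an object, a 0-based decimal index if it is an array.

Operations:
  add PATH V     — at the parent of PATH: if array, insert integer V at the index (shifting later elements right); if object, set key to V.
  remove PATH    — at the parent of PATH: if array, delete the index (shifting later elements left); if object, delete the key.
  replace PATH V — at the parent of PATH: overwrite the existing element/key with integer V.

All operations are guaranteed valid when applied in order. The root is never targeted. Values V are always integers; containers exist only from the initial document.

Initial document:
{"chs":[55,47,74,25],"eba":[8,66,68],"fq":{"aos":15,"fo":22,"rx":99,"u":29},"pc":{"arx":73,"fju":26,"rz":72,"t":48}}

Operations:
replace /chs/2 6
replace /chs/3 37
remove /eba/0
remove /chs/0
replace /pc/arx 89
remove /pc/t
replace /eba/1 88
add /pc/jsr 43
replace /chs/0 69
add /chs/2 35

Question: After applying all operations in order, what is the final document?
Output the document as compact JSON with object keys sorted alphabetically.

After op 1 (replace /chs/2 6): {"chs":[55,47,6,25],"eba":[8,66,68],"fq":{"aos":15,"fo":22,"rx":99,"u":29},"pc":{"arx":73,"fju":26,"rz":72,"t":48}}
After op 2 (replace /chs/3 37): {"chs":[55,47,6,37],"eba":[8,66,68],"fq":{"aos":15,"fo":22,"rx":99,"u":29},"pc":{"arx":73,"fju":26,"rz":72,"t":48}}
After op 3 (remove /eba/0): {"chs":[55,47,6,37],"eba":[66,68],"fq":{"aos":15,"fo":22,"rx":99,"u":29},"pc":{"arx":73,"fju":26,"rz":72,"t":48}}
After op 4 (remove /chs/0): {"chs":[47,6,37],"eba":[66,68],"fq":{"aos":15,"fo":22,"rx":99,"u":29},"pc":{"arx":73,"fju":26,"rz":72,"t":48}}
After op 5 (replace /pc/arx 89): {"chs":[47,6,37],"eba":[66,68],"fq":{"aos":15,"fo":22,"rx":99,"u":29},"pc":{"arx":89,"fju":26,"rz":72,"t":48}}
After op 6 (remove /pc/t): {"chs":[47,6,37],"eba":[66,68],"fq":{"aos":15,"fo":22,"rx":99,"u":29},"pc":{"arx":89,"fju":26,"rz":72}}
After op 7 (replace /eba/1 88): {"chs":[47,6,37],"eba":[66,88],"fq":{"aos":15,"fo":22,"rx":99,"u":29},"pc":{"arx":89,"fju":26,"rz":72}}
After op 8 (add /pc/jsr 43): {"chs":[47,6,37],"eba":[66,88],"fq":{"aos":15,"fo":22,"rx":99,"u":29},"pc":{"arx":89,"fju":26,"jsr":43,"rz":72}}
After op 9 (replace /chs/0 69): {"chs":[69,6,37],"eba":[66,88],"fq":{"aos":15,"fo":22,"rx":99,"u":29},"pc":{"arx":89,"fju":26,"jsr":43,"rz":72}}
After op 10 (add /chs/2 35): {"chs":[69,6,35,37],"eba":[66,88],"fq":{"aos":15,"fo":22,"rx":99,"u":29},"pc":{"arx":89,"fju":26,"jsr":43,"rz":72}}

Answer: {"chs":[69,6,35,37],"eba":[66,88],"fq":{"aos":15,"fo":22,"rx":99,"u":29},"pc":{"arx":89,"fju":26,"jsr":43,"rz":72}}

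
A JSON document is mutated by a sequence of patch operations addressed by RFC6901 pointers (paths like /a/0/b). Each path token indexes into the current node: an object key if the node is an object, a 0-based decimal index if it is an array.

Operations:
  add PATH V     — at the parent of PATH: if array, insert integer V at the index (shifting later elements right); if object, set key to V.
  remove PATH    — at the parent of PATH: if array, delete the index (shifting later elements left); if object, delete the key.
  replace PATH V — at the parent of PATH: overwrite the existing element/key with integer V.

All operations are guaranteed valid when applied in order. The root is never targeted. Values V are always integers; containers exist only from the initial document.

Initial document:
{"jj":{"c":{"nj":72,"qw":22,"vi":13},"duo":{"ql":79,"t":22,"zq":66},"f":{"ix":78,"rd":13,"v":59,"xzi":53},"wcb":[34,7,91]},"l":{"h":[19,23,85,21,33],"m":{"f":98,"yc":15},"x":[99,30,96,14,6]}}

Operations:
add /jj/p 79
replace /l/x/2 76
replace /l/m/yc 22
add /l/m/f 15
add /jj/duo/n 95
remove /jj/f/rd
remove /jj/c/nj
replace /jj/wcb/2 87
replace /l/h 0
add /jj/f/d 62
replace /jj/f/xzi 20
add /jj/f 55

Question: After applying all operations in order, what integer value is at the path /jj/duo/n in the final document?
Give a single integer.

Answer: 95

Derivation:
After op 1 (add /jj/p 79): {"jj":{"c":{"nj":72,"qw":22,"vi":13},"duo":{"ql":79,"t":22,"zq":66},"f":{"ix":78,"rd":13,"v":59,"xzi":53},"p":79,"wcb":[34,7,91]},"l":{"h":[19,23,85,21,33],"m":{"f":98,"yc":15},"x":[99,30,96,14,6]}}
After op 2 (replace /l/x/2 76): {"jj":{"c":{"nj":72,"qw":22,"vi":13},"duo":{"ql":79,"t":22,"zq":66},"f":{"ix":78,"rd":13,"v":59,"xzi":53},"p":79,"wcb":[34,7,91]},"l":{"h":[19,23,85,21,33],"m":{"f":98,"yc":15},"x":[99,30,76,14,6]}}
After op 3 (replace /l/m/yc 22): {"jj":{"c":{"nj":72,"qw":22,"vi":13},"duo":{"ql":79,"t":22,"zq":66},"f":{"ix":78,"rd":13,"v":59,"xzi":53},"p":79,"wcb":[34,7,91]},"l":{"h":[19,23,85,21,33],"m":{"f":98,"yc":22},"x":[99,30,76,14,6]}}
After op 4 (add /l/m/f 15): {"jj":{"c":{"nj":72,"qw":22,"vi":13},"duo":{"ql":79,"t":22,"zq":66},"f":{"ix":78,"rd":13,"v":59,"xzi":53},"p":79,"wcb":[34,7,91]},"l":{"h":[19,23,85,21,33],"m":{"f":15,"yc":22},"x":[99,30,76,14,6]}}
After op 5 (add /jj/duo/n 95): {"jj":{"c":{"nj":72,"qw":22,"vi":13},"duo":{"n":95,"ql":79,"t":22,"zq":66},"f":{"ix":78,"rd":13,"v":59,"xzi":53},"p":79,"wcb":[34,7,91]},"l":{"h":[19,23,85,21,33],"m":{"f":15,"yc":22},"x":[99,30,76,14,6]}}
After op 6 (remove /jj/f/rd): {"jj":{"c":{"nj":72,"qw":22,"vi":13},"duo":{"n":95,"ql":79,"t":22,"zq":66},"f":{"ix":78,"v":59,"xzi":53},"p":79,"wcb":[34,7,91]},"l":{"h":[19,23,85,21,33],"m":{"f":15,"yc":22},"x":[99,30,76,14,6]}}
After op 7 (remove /jj/c/nj): {"jj":{"c":{"qw":22,"vi":13},"duo":{"n":95,"ql":79,"t":22,"zq":66},"f":{"ix":78,"v":59,"xzi":53},"p":79,"wcb":[34,7,91]},"l":{"h":[19,23,85,21,33],"m":{"f":15,"yc":22},"x":[99,30,76,14,6]}}
After op 8 (replace /jj/wcb/2 87): {"jj":{"c":{"qw":22,"vi":13},"duo":{"n":95,"ql":79,"t":22,"zq":66},"f":{"ix":78,"v":59,"xzi":53},"p":79,"wcb":[34,7,87]},"l":{"h":[19,23,85,21,33],"m":{"f":15,"yc":22},"x":[99,30,76,14,6]}}
After op 9 (replace /l/h 0): {"jj":{"c":{"qw":22,"vi":13},"duo":{"n":95,"ql":79,"t":22,"zq":66},"f":{"ix":78,"v":59,"xzi":53},"p":79,"wcb":[34,7,87]},"l":{"h":0,"m":{"f":15,"yc":22},"x":[99,30,76,14,6]}}
After op 10 (add /jj/f/d 62): {"jj":{"c":{"qw":22,"vi":13},"duo":{"n":95,"ql":79,"t":22,"zq":66},"f":{"d":62,"ix":78,"v":59,"xzi":53},"p":79,"wcb":[34,7,87]},"l":{"h":0,"m":{"f":15,"yc":22},"x":[99,30,76,14,6]}}
After op 11 (replace /jj/f/xzi 20): {"jj":{"c":{"qw":22,"vi":13},"duo":{"n":95,"ql":79,"t":22,"zq":66},"f":{"d":62,"ix":78,"v":59,"xzi":20},"p":79,"wcb":[34,7,87]},"l":{"h":0,"m":{"f":15,"yc":22},"x":[99,30,76,14,6]}}
After op 12 (add /jj/f 55): {"jj":{"c":{"qw":22,"vi":13},"duo":{"n":95,"ql":79,"t":22,"zq":66},"f":55,"p":79,"wcb":[34,7,87]},"l":{"h":0,"m":{"f":15,"yc":22},"x":[99,30,76,14,6]}}
Value at /jj/duo/n: 95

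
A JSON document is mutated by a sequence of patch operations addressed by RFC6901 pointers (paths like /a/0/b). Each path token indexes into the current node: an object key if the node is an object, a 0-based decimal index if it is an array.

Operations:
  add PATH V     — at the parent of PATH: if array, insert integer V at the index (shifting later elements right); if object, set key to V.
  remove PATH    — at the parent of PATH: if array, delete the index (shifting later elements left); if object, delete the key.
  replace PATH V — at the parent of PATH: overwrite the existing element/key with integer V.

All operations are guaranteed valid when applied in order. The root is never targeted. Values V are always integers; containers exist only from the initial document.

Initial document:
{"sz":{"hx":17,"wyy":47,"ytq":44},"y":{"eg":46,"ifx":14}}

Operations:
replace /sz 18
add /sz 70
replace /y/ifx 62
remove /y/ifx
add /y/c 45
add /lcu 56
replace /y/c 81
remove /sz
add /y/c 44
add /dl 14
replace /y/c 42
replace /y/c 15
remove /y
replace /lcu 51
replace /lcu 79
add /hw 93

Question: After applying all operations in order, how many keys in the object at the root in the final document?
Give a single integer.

After op 1 (replace /sz 18): {"sz":18,"y":{"eg":46,"ifx":14}}
After op 2 (add /sz 70): {"sz":70,"y":{"eg":46,"ifx":14}}
After op 3 (replace /y/ifx 62): {"sz":70,"y":{"eg":46,"ifx":62}}
After op 4 (remove /y/ifx): {"sz":70,"y":{"eg":46}}
After op 5 (add /y/c 45): {"sz":70,"y":{"c":45,"eg":46}}
After op 6 (add /lcu 56): {"lcu":56,"sz":70,"y":{"c":45,"eg":46}}
After op 7 (replace /y/c 81): {"lcu":56,"sz":70,"y":{"c":81,"eg":46}}
After op 8 (remove /sz): {"lcu":56,"y":{"c":81,"eg":46}}
After op 9 (add /y/c 44): {"lcu":56,"y":{"c":44,"eg":46}}
After op 10 (add /dl 14): {"dl":14,"lcu":56,"y":{"c":44,"eg":46}}
After op 11 (replace /y/c 42): {"dl":14,"lcu":56,"y":{"c":42,"eg":46}}
After op 12 (replace /y/c 15): {"dl":14,"lcu":56,"y":{"c":15,"eg":46}}
After op 13 (remove /y): {"dl":14,"lcu":56}
After op 14 (replace /lcu 51): {"dl":14,"lcu":51}
After op 15 (replace /lcu 79): {"dl":14,"lcu":79}
After op 16 (add /hw 93): {"dl":14,"hw":93,"lcu":79}
Size at the root: 3

Answer: 3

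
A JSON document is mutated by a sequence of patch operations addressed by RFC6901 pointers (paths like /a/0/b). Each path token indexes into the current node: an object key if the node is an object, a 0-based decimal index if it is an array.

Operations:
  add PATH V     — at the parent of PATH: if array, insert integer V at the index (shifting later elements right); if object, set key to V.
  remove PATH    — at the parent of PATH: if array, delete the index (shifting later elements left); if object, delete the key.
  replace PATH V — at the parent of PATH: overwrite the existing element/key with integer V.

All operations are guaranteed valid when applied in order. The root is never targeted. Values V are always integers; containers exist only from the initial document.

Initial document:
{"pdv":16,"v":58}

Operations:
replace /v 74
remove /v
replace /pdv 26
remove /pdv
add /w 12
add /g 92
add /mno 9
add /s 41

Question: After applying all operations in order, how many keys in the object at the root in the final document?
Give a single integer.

After op 1 (replace /v 74): {"pdv":16,"v":74}
After op 2 (remove /v): {"pdv":16}
After op 3 (replace /pdv 26): {"pdv":26}
After op 4 (remove /pdv): {}
After op 5 (add /w 12): {"w":12}
After op 6 (add /g 92): {"g":92,"w":12}
After op 7 (add /mno 9): {"g":92,"mno":9,"w":12}
After op 8 (add /s 41): {"g":92,"mno":9,"s":41,"w":12}
Size at the root: 4

Answer: 4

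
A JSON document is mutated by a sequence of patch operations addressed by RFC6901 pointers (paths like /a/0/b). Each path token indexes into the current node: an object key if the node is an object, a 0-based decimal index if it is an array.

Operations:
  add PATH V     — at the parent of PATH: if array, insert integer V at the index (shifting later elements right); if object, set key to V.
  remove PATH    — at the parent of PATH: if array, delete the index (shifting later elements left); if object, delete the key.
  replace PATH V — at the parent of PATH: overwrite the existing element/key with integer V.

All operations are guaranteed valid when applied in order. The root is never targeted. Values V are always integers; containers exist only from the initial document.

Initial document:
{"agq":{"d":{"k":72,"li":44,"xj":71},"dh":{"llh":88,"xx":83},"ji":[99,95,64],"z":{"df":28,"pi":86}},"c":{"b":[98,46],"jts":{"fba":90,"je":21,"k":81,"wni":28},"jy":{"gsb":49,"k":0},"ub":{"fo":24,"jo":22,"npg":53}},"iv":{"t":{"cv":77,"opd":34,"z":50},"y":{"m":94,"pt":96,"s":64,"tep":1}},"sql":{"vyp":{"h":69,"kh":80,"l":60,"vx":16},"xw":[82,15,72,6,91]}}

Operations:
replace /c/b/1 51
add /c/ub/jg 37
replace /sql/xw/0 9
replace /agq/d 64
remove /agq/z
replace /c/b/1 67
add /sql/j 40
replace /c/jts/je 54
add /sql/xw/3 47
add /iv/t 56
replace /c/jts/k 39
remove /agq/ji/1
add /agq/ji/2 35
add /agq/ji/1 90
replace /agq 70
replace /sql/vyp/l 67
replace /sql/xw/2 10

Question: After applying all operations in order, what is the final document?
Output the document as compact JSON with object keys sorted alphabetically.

Answer: {"agq":70,"c":{"b":[98,67],"jts":{"fba":90,"je":54,"k":39,"wni":28},"jy":{"gsb":49,"k":0},"ub":{"fo":24,"jg":37,"jo":22,"npg":53}},"iv":{"t":56,"y":{"m":94,"pt":96,"s":64,"tep":1}},"sql":{"j":40,"vyp":{"h":69,"kh":80,"l":67,"vx":16},"xw":[9,15,10,47,6,91]}}

Derivation:
After op 1 (replace /c/b/1 51): {"agq":{"d":{"k":72,"li":44,"xj":71},"dh":{"llh":88,"xx":83},"ji":[99,95,64],"z":{"df":28,"pi":86}},"c":{"b":[98,51],"jts":{"fba":90,"je":21,"k":81,"wni":28},"jy":{"gsb":49,"k":0},"ub":{"fo":24,"jo":22,"npg":53}},"iv":{"t":{"cv":77,"opd":34,"z":50},"y":{"m":94,"pt":96,"s":64,"tep":1}},"sql":{"vyp":{"h":69,"kh":80,"l":60,"vx":16},"xw":[82,15,72,6,91]}}
After op 2 (add /c/ub/jg 37): {"agq":{"d":{"k":72,"li":44,"xj":71},"dh":{"llh":88,"xx":83},"ji":[99,95,64],"z":{"df":28,"pi":86}},"c":{"b":[98,51],"jts":{"fba":90,"je":21,"k":81,"wni":28},"jy":{"gsb":49,"k":0},"ub":{"fo":24,"jg":37,"jo":22,"npg":53}},"iv":{"t":{"cv":77,"opd":34,"z":50},"y":{"m":94,"pt":96,"s":64,"tep":1}},"sql":{"vyp":{"h":69,"kh":80,"l":60,"vx":16},"xw":[82,15,72,6,91]}}
After op 3 (replace /sql/xw/0 9): {"agq":{"d":{"k":72,"li":44,"xj":71},"dh":{"llh":88,"xx":83},"ji":[99,95,64],"z":{"df":28,"pi":86}},"c":{"b":[98,51],"jts":{"fba":90,"je":21,"k":81,"wni":28},"jy":{"gsb":49,"k":0},"ub":{"fo":24,"jg":37,"jo":22,"npg":53}},"iv":{"t":{"cv":77,"opd":34,"z":50},"y":{"m":94,"pt":96,"s":64,"tep":1}},"sql":{"vyp":{"h":69,"kh":80,"l":60,"vx":16},"xw":[9,15,72,6,91]}}
After op 4 (replace /agq/d 64): {"agq":{"d":64,"dh":{"llh":88,"xx":83},"ji":[99,95,64],"z":{"df":28,"pi":86}},"c":{"b":[98,51],"jts":{"fba":90,"je":21,"k":81,"wni":28},"jy":{"gsb":49,"k":0},"ub":{"fo":24,"jg":37,"jo":22,"npg":53}},"iv":{"t":{"cv":77,"opd":34,"z":50},"y":{"m":94,"pt":96,"s":64,"tep":1}},"sql":{"vyp":{"h":69,"kh":80,"l":60,"vx":16},"xw":[9,15,72,6,91]}}
After op 5 (remove /agq/z): {"agq":{"d":64,"dh":{"llh":88,"xx":83},"ji":[99,95,64]},"c":{"b":[98,51],"jts":{"fba":90,"je":21,"k":81,"wni":28},"jy":{"gsb":49,"k":0},"ub":{"fo":24,"jg":37,"jo":22,"npg":53}},"iv":{"t":{"cv":77,"opd":34,"z":50},"y":{"m":94,"pt":96,"s":64,"tep":1}},"sql":{"vyp":{"h":69,"kh":80,"l":60,"vx":16},"xw":[9,15,72,6,91]}}
After op 6 (replace /c/b/1 67): {"agq":{"d":64,"dh":{"llh":88,"xx":83},"ji":[99,95,64]},"c":{"b":[98,67],"jts":{"fba":90,"je":21,"k":81,"wni":28},"jy":{"gsb":49,"k":0},"ub":{"fo":24,"jg":37,"jo":22,"npg":53}},"iv":{"t":{"cv":77,"opd":34,"z":50},"y":{"m":94,"pt":96,"s":64,"tep":1}},"sql":{"vyp":{"h":69,"kh":80,"l":60,"vx":16},"xw":[9,15,72,6,91]}}
After op 7 (add /sql/j 40): {"agq":{"d":64,"dh":{"llh":88,"xx":83},"ji":[99,95,64]},"c":{"b":[98,67],"jts":{"fba":90,"je":21,"k":81,"wni":28},"jy":{"gsb":49,"k":0},"ub":{"fo":24,"jg":37,"jo":22,"npg":53}},"iv":{"t":{"cv":77,"opd":34,"z":50},"y":{"m":94,"pt":96,"s":64,"tep":1}},"sql":{"j":40,"vyp":{"h":69,"kh":80,"l":60,"vx":16},"xw":[9,15,72,6,91]}}
After op 8 (replace /c/jts/je 54): {"agq":{"d":64,"dh":{"llh":88,"xx":83},"ji":[99,95,64]},"c":{"b":[98,67],"jts":{"fba":90,"je":54,"k":81,"wni":28},"jy":{"gsb":49,"k":0},"ub":{"fo":24,"jg":37,"jo":22,"npg":53}},"iv":{"t":{"cv":77,"opd":34,"z":50},"y":{"m":94,"pt":96,"s":64,"tep":1}},"sql":{"j":40,"vyp":{"h":69,"kh":80,"l":60,"vx":16},"xw":[9,15,72,6,91]}}
After op 9 (add /sql/xw/3 47): {"agq":{"d":64,"dh":{"llh":88,"xx":83},"ji":[99,95,64]},"c":{"b":[98,67],"jts":{"fba":90,"je":54,"k":81,"wni":28},"jy":{"gsb":49,"k":0},"ub":{"fo":24,"jg":37,"jo":22,"npg":53}},"iv":{"t":{"cv":77,"opd":34,"z":50},"y":{"m":94,"pt":96,"s":64,"tep":1}},"sql":{"j":40,"vyp":{"h":69,"kh":80,"l":60,"vx":16},"xw":[9,15,72,47,6,91]}}
After op 10 (add /iv/t 56): {"agq":{"d":64,"dh":{"llh":88,"xx":83},"ji":[99,95,64]},"c":{"b":[98,67],"jts":{"fba":90,"je":54,"k":81,"wni":28},"jy":{"gsb":49,"k":0},"ub":{"fo":24,"jg":37,"jo":22,"npg":53}},"iv":{"t":56,"y":{"m":94,"pt":96,"s":64,"tep":1}},"sql":{"j":40,"vyp":{"h":69,"kh":80,"l":60,"vx":16},"xw":[9,15,72,47,6,91]}}
After op 11 (replace /c/jts/k 39): {"agq":{"d":64,"dh":{"llh":88,"xx":83},"ji":[99,95,64]},"c":{"b":[98,67],"jts":{"fba":90,"je":54,"k":39,"wni":28},"jy":{"gsb":49,"k":0},"ub":{"fo":24,"jg":37,"jo":22,"npg":53}},"iv":{"t":56,"y":{"m":94,"pt":96,"s":64,"tep":1}},"sql":{"j":40,"vyp":{"h":69,"kh":80,"l":60,"vx":16},"xw":[9,15,72,47,6,91]}}
After op 12 (remove /agq/ji/1): {"agq":{"d":64,"dh":{"llh":88,"xx":83},"ji":[99,64]},"c":{"b":[98,67],"jts":{"fba":90,"je":54,"k":39,"wni":28},"jy":{"gsb":49,"k":0},"ub":{"fo":24,"jg":37,"jo":22,"npg":53}},"iv":{"t":56,"y":{"m":94,"pt":96,"s":64,"tep":1}},"sql":{"j":40,"vyp":{"h":69,"kh":80,"l":60,"vx":16},"xw":[9,15,72,47,6,91]}}
After op 13 (add /agq/ji/2 35): {"agq":{"d":64,"dh":{"llh":88,"xx":83},"ji":[99,64,35]},"c":{"b":[98,67],"jts":{"fba":90,"je":54,"k":39,"wni":28},"jy":{"gsb":49,"k":0},"ub":{"fo":24,"jg":37,"jo":22,"npg":53}},"iv":{"t":56,"y":{"m":94,"pt":96,"s":64,"tep":1}},"sql":{"j":40,"vyp":{"h":69,"kh":80,"l":60,"vx":16},"xw":[9,15,72,47,6,91]}}
After op 14 (add /agq/ji/1 90): {"agq":{"d":64,"dh":{"llh":88,"xx":83},"ji":[99,90,64,35]},"c":{"b":[98,67],"jts":{"fba":90,"je":54,"k":39,"wni":28},"jy":{"gsb":49,"k":0},"ub":{"fo":24,"jg":37,"jo":22,"npg":53}},"iv":{"t":56,"y":{"m":94,"pt":96,"s":64,"tep":1}},"sql":{"j":40,"vyp":{"h":69,"kh":80,"l":60,"vx":16},"xw":[9,15,72,47,6,91]}}
After op 15 (replace /agq 70): {"agq":70,"c":{"b":[98,67],"jts":{"fba":90,"je":54,"k":39,"wni":28},"jy":{"gsb":49,"k":0},"ub":{"fo":24,"jg":37,"jo":22,"npg":53}},"iv":{"t":56,"y":{"m":94,"pt":96,"s":64,"tep":1}},"sql":{"j":40,"vyp":{"h":69,"kh":80,"l":60,"vx":16},"xw":[9,15,72,47,6,91]}}
After op 16 (replace /sql/vyp/l 67): {"agq":70,"c":{"b":[98,67],"jts":{"fba":90,"je":54,"k":39,"wni":28},"jy":{"gsb":49,"k":0},"ub":{"fo":24,"jg":37,"jo":22,"npg":53}},"iv":{"t":56,"y":{"m":94,"pt":96,"s":64,"tep":1}},"sql":{"j":40,"vyp":{"h":69,"kh":80,"l":67,"vx":16},"xw":[9,15,72,47,6,91]}}
After op 17 (replace /sql/xw/2 10): {"agq":70,"c":{"b":[98,67],"jts":{"fba":90,"je":54,"k":39,"wni":28},"jy":{"gsb":49,"k":0},"ub":{"fo":24,"jg":37,"jo":22,"npg":53}},"iv":{"t":56,"y":{"m":94,"pt":96,"s":64,"tep":1}},"sql":{"j":40,"vyp":{"h":69,"kh":80,"l":67,"vx":16},"xw":[9,15,10,47,6,91]}}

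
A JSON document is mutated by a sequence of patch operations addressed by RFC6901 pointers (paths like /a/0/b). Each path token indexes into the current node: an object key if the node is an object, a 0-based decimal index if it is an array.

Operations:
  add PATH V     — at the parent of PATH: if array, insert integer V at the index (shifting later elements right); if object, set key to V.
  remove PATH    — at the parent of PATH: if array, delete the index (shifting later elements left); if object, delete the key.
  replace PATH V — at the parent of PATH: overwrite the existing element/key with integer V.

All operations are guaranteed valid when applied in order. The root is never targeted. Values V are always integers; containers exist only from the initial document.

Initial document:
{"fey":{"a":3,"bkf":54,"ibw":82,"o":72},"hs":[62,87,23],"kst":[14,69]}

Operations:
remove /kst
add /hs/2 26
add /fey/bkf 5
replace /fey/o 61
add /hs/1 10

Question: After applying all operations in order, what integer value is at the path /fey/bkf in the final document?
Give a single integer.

Answer: 5

Derivation:
After op 1 (remove /kst): {"fey":{"a":3,"bkf":54,"ibw":82,"o":72},"hs":[62,87,23]}
After op 2 (add /hs/2 26): {"fey":{"a":3,"bkf":54,"ibw":82,"o":72},"hs":[62,87,26,23]}
After op 3 (add /fey/bkf 5): {"fey":{"a":3,"bkf":5,"ibw":82,"o":72},"hs":[62,87,26,23]}
After op 4 (replace /fey/o 61): {"fey":{"a":3,"bkf":5,"ibw":82,"o":61},"hs":[62,87,26,23]}
After op 5 (add /hs/1 10): {"fey":{"a":3,"bkf":5,"ibw":82,"o":61},"hs":[62,10,87,26,23]}
Value at /fey/bkf: 5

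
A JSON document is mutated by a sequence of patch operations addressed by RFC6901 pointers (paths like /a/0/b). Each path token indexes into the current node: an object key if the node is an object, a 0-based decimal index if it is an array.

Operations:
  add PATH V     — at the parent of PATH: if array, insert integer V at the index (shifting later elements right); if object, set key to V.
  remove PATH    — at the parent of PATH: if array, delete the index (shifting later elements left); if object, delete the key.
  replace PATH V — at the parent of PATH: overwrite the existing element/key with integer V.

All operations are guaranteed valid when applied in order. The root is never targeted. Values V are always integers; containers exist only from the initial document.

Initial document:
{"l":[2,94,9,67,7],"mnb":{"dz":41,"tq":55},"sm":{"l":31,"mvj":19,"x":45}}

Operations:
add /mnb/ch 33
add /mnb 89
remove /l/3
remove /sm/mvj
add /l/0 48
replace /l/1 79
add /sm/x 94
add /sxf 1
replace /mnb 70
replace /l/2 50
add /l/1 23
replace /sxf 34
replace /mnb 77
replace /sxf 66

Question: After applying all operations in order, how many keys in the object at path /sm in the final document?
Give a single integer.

After op 1 (add /mnb/ch 33): {"l":[2,94,9,67,7],"mnb":{"ch":33,"dz":41,"tq":55},"sm":{"l":31,"mvj":19,"x":45}}
After op 2 (add /mnb 89): {"l":[2,94,9,67,7],"mnb":89,"sm":{"l":31,"mvj":19,"x":45}}
After op 3 (remove /l/3): {"l":[2,94,9,7],"mnb":89,"sm":{"l":31,"mvj":19,"x":45}}
After op 4 (remove /sm/mvj): {"l":[2,94,9,7],"mnb":89,"sm":{"l":31,"x":45}}
After op 5 (add /l/0 48): {"l":[48,2,94,9,7],"mnb":89,"sm":{"l":31,"x":45}}
After op 6 (replace /l/1 79): {"l":[48,79,94,9,7],"mnb":89,"sm":{"l":31,"x":45}}
After op 7 (add /sm/x 94): {"l":[48,79,94,9,7],"mnb":89,"sm":{"l":31,"x":94}}
After op 8 (add /sxf 1): {"l":[48,79,94,9,7],"mnb":89,"sm":{"l":31,"x":94},"sxf":1}
After op 9 (replace /mnb 70): {"l":[48,79,94,9,7],"mnb":70,"sm":{"l":31,"x":94},"sxf":1}
After op 10 (replace /l/2 50): {"l":[48,79,50,9,7],"mnb":70,"sm":{"l":31,"x":94},"sxf":1}
After op 11 (add /l/1 23): {"l":[48,23,79,50,9,7],"mnb":70,"sm":{"l":31,"x":94},"sxf":1}
After op 12 (replace /sxf 34): {"l":[48,23,79,50,9,7],"mnb":70,"sm":{"l":31,"x":94},"sxf":34}
After op 13 (replace /mnb 77): {"l":[48,23,79,50,9,7],"mnb":77,"sm":{"l":31,"x":94},"sxf":34}
After op 14 (replace /sxf 66): {"l":[48,23,79,50,9,7],"mnb":77,"sm":{"l":31,"x":94},"sxf":66}
Size at path /sm: 2

Answer: 2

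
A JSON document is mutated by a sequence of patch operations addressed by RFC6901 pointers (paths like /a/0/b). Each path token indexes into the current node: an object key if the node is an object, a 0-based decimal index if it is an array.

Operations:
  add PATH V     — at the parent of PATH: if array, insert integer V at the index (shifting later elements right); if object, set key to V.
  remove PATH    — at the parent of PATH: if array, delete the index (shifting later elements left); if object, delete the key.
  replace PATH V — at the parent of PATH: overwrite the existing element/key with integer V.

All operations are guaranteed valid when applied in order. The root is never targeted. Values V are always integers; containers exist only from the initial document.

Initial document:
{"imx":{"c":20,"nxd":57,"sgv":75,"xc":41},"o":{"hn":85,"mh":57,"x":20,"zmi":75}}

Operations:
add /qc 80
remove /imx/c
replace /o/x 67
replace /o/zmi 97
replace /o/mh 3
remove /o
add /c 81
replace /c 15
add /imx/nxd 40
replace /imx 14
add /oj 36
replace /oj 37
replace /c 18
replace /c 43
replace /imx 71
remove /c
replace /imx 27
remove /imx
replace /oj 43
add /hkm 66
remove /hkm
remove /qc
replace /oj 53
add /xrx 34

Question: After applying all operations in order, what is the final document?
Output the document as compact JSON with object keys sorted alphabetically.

After op 1 (add /qc 80): {"imx":{"c":20,"nxd":57,"sgv":75,"xc":41},"o":{"hn":85,"mh":57,"x":20,"zmi":75},"qc":80}
After op 2 (remove /imx/c): {"imx":{"nxd":57,"sgv":75,"xc":41},"o":{"hn":85,"mh":57,"x":20,"zmi":75},"qc":80}
After op 3 (replace /o/x 67): {"imx":{"nxd":57,"sgv":75,"xc":41},"o":{"hn":85,"mh":57,"x":67,"zmi":75},"qc":80}
After op 4 (replace /o/zmi 97): {"imx":{"nxd":57,"sgv":75,"xc":41},"o":{"hn":85,"mh":57,"x":67,"zmi":97},"qc":80}
After op 5 (replace /o/mh 3): {"imx":{"nxd":57,"sgv":75,"xc":41},"o":{"hn":85,"mh":3,"x":67,"zmi":97},"qc":80}
After op 6 (remove /o): {"imx":{"nxd":57,"sgv":75,"xc":41},"qc":80}
After op 7 (add /c 81): {"c":81,"imx":{"nxd":57,"sgv":75,"xc":41},"qc":80}
After op 8 (replace /c 15): {"c":15,"imx":{"nxd":57,"sgv":75,"xc":41},"qc":80}
After op 9 (add /imx/nxd 40): {"c":15,"imx":{"nxd":40,"sgv":75,"xc":41},"qc":80}
After op 10 (replace /imx 14): {"c":15,"imx":14,"qc":80}
After op 11 (add /oj 36): {"c":15,"imx":14,"oj":36,"qc":80}
After op 12 (replace /oj 37): {"c":15,"imx":14,"oj":37,"qc":80}
After op 13 (replace /c 18): {"c":18,"imx":14,"oj":37,"qc":80}
After op 14 (replace /c 43): {"c":43,"imx":14,"oj":37,"qc":80}
After op 15 (replace /imx 71): {"c":43,"imx":71,"oj":37,"qc":80}
After op 16 (remove /c): {"imx":71,"oj":37,"qc":80}
After op 17 (replace /imx 27): {"imx":27,"oj":37,"qc":80}
After op 18 (remove /imx): {"oj":37,"qc":80}
After op 19 (replace /oj 43): {"oj":43,"qc":80}
After op 20 (add /hkm 66): {"hkm":66,"oj":43,"qc":80}
After op 21 (remove /hkm): {"oj":43,"qc":80}
After op 22 (remove /qc): {"oj":43}
After op 23 (replace /oj 53): {"oj":53}
After op 24 (add /xrx 34): {"oj":53,"xrx":34}

Answer: {"oj":53,"xrx":34}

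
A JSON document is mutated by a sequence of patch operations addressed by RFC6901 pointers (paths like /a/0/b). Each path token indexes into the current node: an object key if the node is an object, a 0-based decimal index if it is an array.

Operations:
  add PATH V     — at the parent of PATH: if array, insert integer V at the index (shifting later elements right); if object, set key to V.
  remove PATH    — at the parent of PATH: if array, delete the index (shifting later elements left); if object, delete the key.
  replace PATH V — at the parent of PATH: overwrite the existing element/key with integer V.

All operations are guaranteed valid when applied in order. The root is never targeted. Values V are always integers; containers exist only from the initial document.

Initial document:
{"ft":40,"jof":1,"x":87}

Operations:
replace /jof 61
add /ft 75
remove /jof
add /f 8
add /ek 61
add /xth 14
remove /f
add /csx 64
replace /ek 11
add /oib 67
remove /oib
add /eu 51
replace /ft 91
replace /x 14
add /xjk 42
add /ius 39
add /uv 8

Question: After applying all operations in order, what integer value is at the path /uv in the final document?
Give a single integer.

Answer: 8

Derivation:
After op 1 (replace /jof 61): {"ft":40,"jof":61,"x":87}
After op 2 (add /ft 75): {"ft":75,"jof":61,"x":87}
After op 3 (remove /jof): {"ft":75,"x":87}
After op 4 (add /f 8): {"f":8,"ft":75,"x":87}
After op 5 (add /ek 61): {"ek":61,"f":8,"ft":75,"x":87}
After op 6 (add /xth 14): {"ek":61,"f":8,"ft":75,"x":87,"xth":14}
After op 7 (remove /f): {"ek":61,"ft":75,"x":87,"xth":14}
After op 8 (add /csx 64): {"csx":64,"ek":61,"ft":75,"x":87,"xth":14}
After op 9 (replace /ek 11): {"csx":64,"ek":11,"ft":75,"x":87,"xth":14}
After op 10 (add /oib 67): {"csx":64,"ek":11,"ft":75,"oib":67,"x":87,"xth":14}
After op 11 (remove /oib): {"csx":64,"ek":11,"ft":75,"x":87,"xth":14}
After op 12 (add /eu 51): {"csx":64,"ek":11,"eu":51,"ft":75,"x":87,"xth":14}
After op 13 (replace /ft 91): {"csx":64,"ek":11,"eu":51,"ft":91,"x":87,"xth":14}
After op 14 (replace /x 14): {"csx":64,"ek":11,"eu":51,"ft":91,"x":14,"xth":14}
After op 15 (add /xjk 42): {"csx":64,"ek":11,"eu":51,"ft":91,"x":14,"xjk":42,"xth":14}
After op 16 (add /ius 39): {"csx":64,"ek":11,"eu":51,"ft":91,"ius":39,"x":14,"xjk":42,"xth":14}
After op 17 (add /uv 8): {"csx":64,"ek":11,"eu":51,"ft":91,"ius":39,"uv":8,"x":14,"xjk":42,"xth":14}
Value at /uv: 8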